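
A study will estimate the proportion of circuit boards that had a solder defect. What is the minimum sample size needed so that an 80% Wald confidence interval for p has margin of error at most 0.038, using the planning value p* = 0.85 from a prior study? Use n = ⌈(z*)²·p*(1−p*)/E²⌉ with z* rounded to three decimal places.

The 80% critical value is z* = 1.282.
p*(1−p*) = 0.1275.
(z*)²·p*(1−p*)/E² = 1.643524·0.1275/0.001444 = 145.117.
Rounding up, n = 146.

n = 146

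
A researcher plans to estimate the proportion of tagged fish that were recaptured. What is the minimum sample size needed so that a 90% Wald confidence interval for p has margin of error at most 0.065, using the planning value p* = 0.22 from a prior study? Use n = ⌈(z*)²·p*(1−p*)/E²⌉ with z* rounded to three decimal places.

n = 110

The 90% critical value is z* = 1.645.
p*(1−p*) = 0.1716.
Required n before rounding: 2.706025 × 0.1716 / 0.065² = 109.906.
⌈109.906⌉ = 110.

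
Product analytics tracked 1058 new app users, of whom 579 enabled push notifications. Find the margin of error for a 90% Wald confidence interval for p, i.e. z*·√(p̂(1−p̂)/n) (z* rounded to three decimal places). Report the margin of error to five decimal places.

ME = 0.02517

With x = 579 successes in n = 1058, p̂ = 0.54726.
Standard error of p̂: √(0.247767/1058) = √0.000234184 = 0.015303.
z* = 1.645 at the 90% level.
ME = 1.645·0.015303 = 0.02517.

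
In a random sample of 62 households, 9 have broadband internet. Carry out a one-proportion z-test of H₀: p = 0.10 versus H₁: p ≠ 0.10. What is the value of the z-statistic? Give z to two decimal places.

z = 1.19

Sample proportion p̂ = 9/62 = 0.14516.
Null standard error: √(0.10·0.90/62) = √0.001451613 = 0.038100.
z = (0.14516 − 0.10)/0.038100 = 0.04516/0.038100 = 1.19.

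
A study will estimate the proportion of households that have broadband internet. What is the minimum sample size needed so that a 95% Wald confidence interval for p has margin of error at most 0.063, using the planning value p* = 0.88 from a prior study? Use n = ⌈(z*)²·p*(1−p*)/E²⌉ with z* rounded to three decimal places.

z* = 1.960 at the 95% level.
p*(1−p*) = 0.1056.
(z*)²·p*(1−p*)/E² = 3.841600·0.1056/0.003969 = 102.210.
Rounding up, n = 103.

n = 103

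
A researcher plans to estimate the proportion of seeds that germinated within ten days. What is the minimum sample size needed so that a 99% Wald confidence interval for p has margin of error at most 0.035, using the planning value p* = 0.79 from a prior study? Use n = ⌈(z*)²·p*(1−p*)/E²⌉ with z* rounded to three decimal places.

n = 899

For 99% confidence, z* = 2.576.
p*(1−p*) = 0.1659.
Required n before rounding: 6.635776 × 0.1659 / 0.035² = 898.674.
⌈898.674⌉ = 899.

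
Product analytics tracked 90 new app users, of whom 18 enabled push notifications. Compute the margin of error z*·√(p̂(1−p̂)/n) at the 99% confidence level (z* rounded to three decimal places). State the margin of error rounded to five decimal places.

The sample proportion is 18/90 = 0.20000.
Standard error of p̂: √(0.160000/90) = √0.001777778 = 0.042164.
The 99% critical value is z* = 2.576.
Margin of error = z*·SE = 2.576 × 0.042164 = 0.10861.

ME = 0.10861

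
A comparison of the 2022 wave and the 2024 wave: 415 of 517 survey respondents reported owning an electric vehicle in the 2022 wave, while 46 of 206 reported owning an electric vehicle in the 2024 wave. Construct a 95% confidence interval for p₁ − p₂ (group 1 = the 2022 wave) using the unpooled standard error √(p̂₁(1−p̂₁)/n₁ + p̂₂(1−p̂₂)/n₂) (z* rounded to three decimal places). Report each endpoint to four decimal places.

p̂₁ = 0.80271, p̂₂ = 0.22330, so the observed difference is 0.57941.
SE = √(0.000306321 + 0.000841930) = √0.001148251 = 0.033886.
For 95% confidence, z* = 1.960. Margin of error = 0.06642.
So the interval runs from 0.5130 to 0.6458.

(0.5130, 0.6458)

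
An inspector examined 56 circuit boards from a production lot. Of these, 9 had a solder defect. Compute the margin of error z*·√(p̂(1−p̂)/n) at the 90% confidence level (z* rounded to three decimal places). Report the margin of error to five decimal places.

ME = 0.08073

Sample proportion p̂ = 9/56 = 0.16071.
Standard error of p̂: √(0.134885/56) = √0.002408664 = 0.049078.
For 90% confidence, z* = 1.645.
ME = 1.645·0.049078 = 0.08073.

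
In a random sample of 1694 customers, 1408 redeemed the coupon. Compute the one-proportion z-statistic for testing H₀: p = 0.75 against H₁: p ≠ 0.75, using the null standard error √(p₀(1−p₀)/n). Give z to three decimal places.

z = 7.715

With x = 1408 successes in n = 1694, p̂ = 0.83117.
Null standard error: √(0.75·0.25/1694) = √0.000110685 = 0.010521.
Test statistic: z = 0.08117/0.010521 = 7.715.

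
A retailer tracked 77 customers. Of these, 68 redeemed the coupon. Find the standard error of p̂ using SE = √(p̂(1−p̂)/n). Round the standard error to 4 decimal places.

Sample proportion p̂ = 68/77 = 0.88312.
p̂(1−p̂) = 0.103219.
SE = √(0.103219/77) = 0.0366.

SE = 0.0366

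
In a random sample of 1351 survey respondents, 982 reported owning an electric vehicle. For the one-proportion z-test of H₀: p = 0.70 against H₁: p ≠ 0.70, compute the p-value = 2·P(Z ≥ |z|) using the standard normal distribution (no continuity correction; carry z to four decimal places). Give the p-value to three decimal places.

Sample proportion p̂ = 982/1351 = 0.72687.
SE₀ = √(0.70·0.30/1351) = 0.012468.
Test statistic (full precision, shown to 4 dp): z = (982/1351 − 0.70)/SE₀ ≈ 2.1551.
p-value = 2·P(Z ≥ |z|) with z = 2.1551 → 0.031.

p-value = 0.031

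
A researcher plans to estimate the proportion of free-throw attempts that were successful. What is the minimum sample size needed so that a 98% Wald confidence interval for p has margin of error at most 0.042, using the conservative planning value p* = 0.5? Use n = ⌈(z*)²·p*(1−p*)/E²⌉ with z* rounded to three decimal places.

n = 767

z* = 2.326 at the 98% level.
p*(1−p*) = 0.50·0.50 = 0.2500.
Required n before rounding: 5.410276 × 0.2500 / 0.042² = 766.762.
⌈766.762⌉ = 767.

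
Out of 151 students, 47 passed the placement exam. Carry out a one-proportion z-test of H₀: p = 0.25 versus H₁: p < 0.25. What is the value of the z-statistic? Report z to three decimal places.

z = 1.738

The sample proportion is 47/151 = 0.31126.
Under H₀, SE = √(p₀(1−p₀)/n) = √(0.25·0.75/151) = √0.001241722 = 0.035238.
z = (0.31126 − 0.25)/0.035238 = 0.06126/0.035238 = 1.738.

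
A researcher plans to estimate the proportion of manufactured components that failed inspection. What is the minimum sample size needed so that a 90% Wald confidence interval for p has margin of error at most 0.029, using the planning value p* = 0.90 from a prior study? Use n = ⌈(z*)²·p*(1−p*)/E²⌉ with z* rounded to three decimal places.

n = 290

z* = 1.645 at the 90% level.
p*(1−p*) = 0.0900.
Required n before rounding: 2.706025 × 0.0900 / 0.029² = 289.587.
Rounding up, n = 290.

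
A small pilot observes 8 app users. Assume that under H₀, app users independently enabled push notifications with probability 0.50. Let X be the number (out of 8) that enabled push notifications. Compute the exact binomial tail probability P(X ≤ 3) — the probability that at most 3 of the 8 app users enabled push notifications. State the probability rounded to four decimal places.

P = 0.3633

X is binomial with n = 8 and p = 0.50.
P(X ≤ 3) = C(8,0)·0.50^0·0.50^8 + C(8,1)·0.50^1·0.50^7 + C(8,2)·0.50^2·0.50^6 + C(8,3)·0.50^3·0.50^5.
= 0.003906 + 0.031250 + 0.109375 + 0.218750 = 0.3633.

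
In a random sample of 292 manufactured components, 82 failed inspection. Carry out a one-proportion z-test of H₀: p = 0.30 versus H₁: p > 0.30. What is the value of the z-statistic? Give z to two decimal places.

With x = 82 successes in n = 292, p̂ = 0.28082.
Under H₀, SE = √(p₀(1−p₀)/n) = √(0.30·0.70/292) = √0.000719178 = 0.026817.
z = (p̂ − p₀)/SE = (0.28082 − 0.30)/0.026817 = -0.72.

z = -0.72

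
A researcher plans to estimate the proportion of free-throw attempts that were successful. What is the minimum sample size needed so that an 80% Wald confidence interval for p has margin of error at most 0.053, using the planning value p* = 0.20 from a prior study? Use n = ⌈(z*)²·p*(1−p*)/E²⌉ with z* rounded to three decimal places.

n = 94

z* = 1.282 at the 80% level.
p*(1−p*) = 0.1600.
(z*)²·p*(1−p*)/E² = 1.643524·0.1600/0.002809 = 93.615.
⌈93.615⌉ = 94.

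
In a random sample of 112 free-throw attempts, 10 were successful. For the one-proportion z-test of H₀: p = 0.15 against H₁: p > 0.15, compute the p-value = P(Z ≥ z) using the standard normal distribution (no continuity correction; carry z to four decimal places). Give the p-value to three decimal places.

p-value = 0.964

Sample proportion p̂ = 10/112 = 0.08929.
Under H₀, SE = √(p₀(1−p₀)/n) = √(0.15·0.85/112) = √0.001138393 = 0.033740.
Test statistic (full precision, shown to 4 dp): z = (10/112 − 0.15)/SE₀ ≈ -1.7995.
From the standard normal, P(Z ≥ z) = 0.964.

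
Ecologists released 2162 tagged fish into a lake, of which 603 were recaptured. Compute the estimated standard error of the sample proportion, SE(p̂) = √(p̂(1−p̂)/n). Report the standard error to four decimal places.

SE = 0.0096

p̂ = 603/2162 = 0.27891.
p̂(1−p̂) = 0.27891·0.72109 = 0.201119.
Dividing by n and taking the root: √0.000093025 = 0.0096.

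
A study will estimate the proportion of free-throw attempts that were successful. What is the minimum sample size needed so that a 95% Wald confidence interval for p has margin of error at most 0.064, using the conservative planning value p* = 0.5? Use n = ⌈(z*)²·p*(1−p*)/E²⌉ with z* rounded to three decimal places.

The 95% critical value is z* = 1.960.
p*(1−p*) = 0.2500.
(z*)²·p*(1−p*)/E² = 3.841600·0.2500/0.004096 = 234.473.
Rounding up, n = 235.

n = 235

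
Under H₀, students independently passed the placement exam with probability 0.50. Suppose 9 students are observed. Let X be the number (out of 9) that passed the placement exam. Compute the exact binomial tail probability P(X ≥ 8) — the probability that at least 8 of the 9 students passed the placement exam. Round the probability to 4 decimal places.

X ~ Binomial(n=9, p=0.50).
P(X ≥ 8) = C(9,8)·0.50^8·0.50^1 + C(9,9)·0.50^9·0.50^0.
= 0.017578 + 0.001953 = 0.0195.

P = 0.0195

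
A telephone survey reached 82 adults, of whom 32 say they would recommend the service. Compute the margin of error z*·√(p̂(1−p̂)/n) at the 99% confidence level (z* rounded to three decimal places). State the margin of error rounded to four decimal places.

ME = 0.1388

Sample proportion p̂ = 32/82 = 0.39024.
Standard error of p̂: √(0.237954/82) = √0.002901873 = 0.053869.
The 99% critical value is z* = 2.576.
ME = 2.576·0.053869 = 0.1388.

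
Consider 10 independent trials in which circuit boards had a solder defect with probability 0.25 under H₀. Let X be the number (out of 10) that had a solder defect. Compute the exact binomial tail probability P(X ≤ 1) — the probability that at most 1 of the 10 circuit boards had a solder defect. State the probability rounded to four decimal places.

P = 0.2440

X is binomial with n = 10 and p = 0.25.
P(X ≤ 1) = C(10,0)·0.25^0·0.75^10 + C(10,1)·0.25^1·0.75^9.
= 0.056314 + 0.187712 = 0.2440.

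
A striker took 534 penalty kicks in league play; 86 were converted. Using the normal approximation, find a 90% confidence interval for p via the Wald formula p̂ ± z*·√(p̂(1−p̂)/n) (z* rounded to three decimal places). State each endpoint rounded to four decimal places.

With x = 86 successes in n = 534, p̂ = 0.16105.
SE(p̂) = √(0.16105·0.83895/534) = 0.015907.
The 90% critical value is z* = 1.645.
Margin = 1.645·0.015907 = 0.02617.
So the interval runs from 0.1349 to 0.1872.

(0.1349, 0.1872)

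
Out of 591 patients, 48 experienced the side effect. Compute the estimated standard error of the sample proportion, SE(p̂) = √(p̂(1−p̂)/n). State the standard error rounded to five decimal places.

The sample proportion is 48/591 = 0.08122.
p̂(1−p̂) = 0.08122·0.91878 = 0.074623.
Dividing by n and taking the root: √0.000126266 = 0.01124.

SE = 0.01124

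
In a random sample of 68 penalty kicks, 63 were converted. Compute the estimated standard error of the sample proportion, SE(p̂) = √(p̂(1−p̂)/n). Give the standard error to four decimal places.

Sample proportion p̂ = 63/68 = 0.92647.
p̂(1−p̂) = 0.92647·0.07353 = 0.068123.
SE = √(0.068123/68) = 0.0317.

SE = 0.0317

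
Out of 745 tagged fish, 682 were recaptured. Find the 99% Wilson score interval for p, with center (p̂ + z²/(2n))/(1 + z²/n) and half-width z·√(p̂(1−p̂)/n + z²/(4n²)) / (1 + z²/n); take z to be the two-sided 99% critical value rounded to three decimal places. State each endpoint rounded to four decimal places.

(0.8854, 0.9382)

Here p̂ = 682/745 = 0.91544 and z = 2.576 (z² = 6.635776).
Denominator 1 + z²/n = 1 + 6.635776/745 = 1.008907.
Adjusted center: (0.91544 + z²/(2n))/1.008907 = 0.91177.
Radicand: p̂(1−p̂)/n + z²/(4n²) = 0.000103910 + 0.000002989 = 0.000106899.
Half-width = 2.576·√0.000106899/1.008907 = 0.02640.
CI: 0.91177 ± 0.02640 = (0.8854, 0.9382).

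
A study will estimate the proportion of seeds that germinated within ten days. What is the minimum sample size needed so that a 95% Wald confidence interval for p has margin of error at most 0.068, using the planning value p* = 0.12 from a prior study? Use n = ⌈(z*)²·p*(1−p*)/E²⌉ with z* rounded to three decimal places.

n = 88

The 95% critical value is z* = 1.960.
p*(1−p*) = 0.12·0.88 = 0.1056.
(z*)²·p*(1−p*)/E² = 3.841600·0.1056/0.004624 = 87.732.
Rounding up, n = 88.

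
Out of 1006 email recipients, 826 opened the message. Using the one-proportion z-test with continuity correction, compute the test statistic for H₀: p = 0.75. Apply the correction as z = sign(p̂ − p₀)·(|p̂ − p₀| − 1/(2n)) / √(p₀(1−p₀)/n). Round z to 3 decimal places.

z = 5.170

The sample proportion is 826/1006 = 0.82107. p̂ − p₀ = 0.071074.
Continuity correction 1/(2n) = 1/2012 = 0.000497.
Corrected numerator: |0.071074| − 0.000497 = 0.070577.
Under H₀, SE = √(p₀(1−p₀)/n) = √(0.75·0.25/1006) = √0.000186382 = 0.013652.
z = (+)0.070577/0.013652 = 5.170.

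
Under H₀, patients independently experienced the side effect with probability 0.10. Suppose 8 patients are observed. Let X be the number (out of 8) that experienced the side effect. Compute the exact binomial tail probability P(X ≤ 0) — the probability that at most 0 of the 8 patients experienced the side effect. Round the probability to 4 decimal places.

X is binomial with n = 8 and p = 0.10.
P(X ≤ 0) = C(8,0)·0.10^0·0.90^8.
= 0.430467 = 0.4305.

P = 0.4305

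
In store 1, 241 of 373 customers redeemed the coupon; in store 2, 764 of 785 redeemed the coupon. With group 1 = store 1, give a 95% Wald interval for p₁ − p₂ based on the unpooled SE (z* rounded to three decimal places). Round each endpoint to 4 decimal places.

(-0.3770, -0.2773)

p̂₁ = 0.64611, p̂₂ = 0.97325, so the observed difference is -0.32714.
Unpooled SE = √(p̂₁(1−p̂₁)/n₁ + p̂₂(1−p̂₂)/n₂) = √(0.000613006 + 0.000033167) = 0.025420.
z* = 1.960 at the 95% level. Margin = 1.960·0.025420 = 0.04982.
Interval: -0.32714 ± 0.04982 → (-0.3770, -0.2773).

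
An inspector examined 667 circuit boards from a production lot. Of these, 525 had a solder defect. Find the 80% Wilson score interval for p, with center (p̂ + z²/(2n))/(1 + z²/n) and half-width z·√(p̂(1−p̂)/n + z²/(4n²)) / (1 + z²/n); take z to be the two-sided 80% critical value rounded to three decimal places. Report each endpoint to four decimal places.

(0.7661, 0.8067)

Here p̂ = 525/667 = 0.78711 and z = 1.282 (z² = 1.643524).
Denominator 1 + z²/n = 1 + 1.643524/667 = 1.002464.
Adjusted center: (0.78711 + z²/(2n))/1.002464 = 0.78640.
Radicand: p̂(1−p̂)/n + z²/(4n²) = 0.000251229 + 0.000000924 = 0.000252153.
Half-width = 1.282·√0.000252153/1.002464 = 0.02031.
Interval: 0.78640 ± 0.02031 → (0.7661, 0.8067).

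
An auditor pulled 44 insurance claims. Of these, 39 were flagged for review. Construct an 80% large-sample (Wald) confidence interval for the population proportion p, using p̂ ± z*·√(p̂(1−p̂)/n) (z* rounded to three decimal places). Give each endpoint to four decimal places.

With x = 39 successes in n = 44, p̂ = 0.88636.
SE(p̂) = √(0.88636·0.11364/44) = 0.047845.
For 80% confidence, z* = 1.282.
Margin = 1.282·0.047845 = 0.06134.
Interval: 0.88636 ± 0.06134 → (0.8250, 0.9477).

(0.8250, 0.9477)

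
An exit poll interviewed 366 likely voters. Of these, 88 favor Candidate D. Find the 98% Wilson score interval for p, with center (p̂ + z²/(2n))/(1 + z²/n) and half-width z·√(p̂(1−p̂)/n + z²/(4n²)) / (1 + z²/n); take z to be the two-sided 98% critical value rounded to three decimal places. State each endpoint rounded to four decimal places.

(0.1925, 0.2959)

p̂ = 88/366 = 0.24044; z = 2.326, so z² = 5.410276.
Denominator 1 + z²/n = 1 + 5.410276/366 = 1.014782.
Center = (0.24044 + 0.007391)/1.014782 = 0.24422.
Radicand: p̂(1−p̂)/n + z²/(4n²) = 0.000498981 + 0.000010097 = 0.000509078.
Half-width = 2.326·√0.000509078/1.014782 = 0.05172.
So the interval runs from 0.1925 to 0.2959.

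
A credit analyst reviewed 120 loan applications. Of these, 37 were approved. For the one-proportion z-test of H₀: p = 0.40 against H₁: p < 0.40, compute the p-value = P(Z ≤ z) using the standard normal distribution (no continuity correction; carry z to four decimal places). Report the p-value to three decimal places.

The sample proportion is 37/120 = 0.30833.
SE₀ = √(0.40·0.60/120) = 0.044721.
z = (p̂ − p₀)/SE = (37/120 − 0.40)/0.044721 ≈ -2.0497.
p-value = P(Z ≤ z) with z = -2.0497 → 0.020.

p-value = 0.020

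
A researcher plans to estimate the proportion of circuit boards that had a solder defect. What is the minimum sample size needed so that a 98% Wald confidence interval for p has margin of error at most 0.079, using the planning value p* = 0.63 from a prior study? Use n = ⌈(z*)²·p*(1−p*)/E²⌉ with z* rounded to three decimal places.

n = 203

The 98% critical value is z* = 2.326.
p*(1−p*) = 0.63·0.37 = 0.2331.
(z*)²·p*(1−p*)/E² = 5.410276·0.2331/0.006241 = 202.073.
Rounding up, n = 203.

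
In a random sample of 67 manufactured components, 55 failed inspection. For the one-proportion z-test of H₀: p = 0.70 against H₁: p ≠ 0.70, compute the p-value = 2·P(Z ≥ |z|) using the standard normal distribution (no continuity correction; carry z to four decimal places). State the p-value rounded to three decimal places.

p-value = 0.031

p̂ = 55/67 = 0.82090.
Null standard error: √(0.70·0.30/67) = √0.003134328 = 0.055985.
z = (p̂ − p₀)/SE = (55/67 − 0.70)/0.055985 ≈ 2.1594.
p-value = 2·P(Z ≥ |z|) with z = 2.1594 → 0.031.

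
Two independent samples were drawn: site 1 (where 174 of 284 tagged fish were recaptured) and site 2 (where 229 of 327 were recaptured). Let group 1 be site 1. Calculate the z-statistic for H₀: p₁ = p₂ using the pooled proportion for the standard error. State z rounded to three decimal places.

Sample proportions: p̂₁ = 174/284 = 0.61268 and p̂₂ = 229/327 = 0.70031.
Pooled p̂ = (174+229)/(284+327) = 403/611 = 0.65957.
SE = √[p̂(1−p̂)(1/n₁+1/n₂)] = √[0.65957·0.34043·(1/284+1/327)] ≈ 0.038435.
z = -0.08763/0.038435 = -2.280.

z = -2.280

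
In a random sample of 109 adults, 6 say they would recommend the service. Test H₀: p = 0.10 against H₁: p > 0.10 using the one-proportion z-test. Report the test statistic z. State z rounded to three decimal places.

z = -1.564

With x = 6 successes in n = 109, p̂ = 0.05505.
Under H₀, SE = √(p₀(1−p₀)/n) = √(0.10·0.90/109) = √0.000825688 = 0.028735.
z = (0.05505 − 0.10)/0.028735 = -0.04495/0.028735 = -1.564.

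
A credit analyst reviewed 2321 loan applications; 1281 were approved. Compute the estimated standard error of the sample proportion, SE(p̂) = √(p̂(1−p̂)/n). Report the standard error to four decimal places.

Sample proportion p̂ = 1281/2321 = 0.55192.
p̂(1−p̂) = 0.55192·0.44808 = 0.247304.
SE = √(0.247304/2321) = 0.0103.

SE = 0.0103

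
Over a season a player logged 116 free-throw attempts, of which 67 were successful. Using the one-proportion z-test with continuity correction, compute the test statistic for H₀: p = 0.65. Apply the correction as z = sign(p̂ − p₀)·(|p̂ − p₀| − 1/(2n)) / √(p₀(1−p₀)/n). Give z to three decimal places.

z = -1.538

With x = 67 successes in n = 116, p̂ = 0.57759. p̂ − p₀ = -0.072414.
1/(2n) = 0.004310.
Corrected numerator: |-0.072414| − 0.004310 = 0.068104.
Under H₀, SE = √(p₀(1−p₀)/n) = √(0.65·0.35/116) = √0.001961207 = 0.044286.
z = (−)0.068104/0.044286 = -1.538.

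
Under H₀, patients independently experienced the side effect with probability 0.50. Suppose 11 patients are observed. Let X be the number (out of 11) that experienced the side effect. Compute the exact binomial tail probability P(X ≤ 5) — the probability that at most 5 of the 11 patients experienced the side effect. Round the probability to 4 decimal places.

P = 0.5000

X is binomial with n = 11 and p = 0.50.
P(X ≤ 5) = Σ_{j=0}^{5} C(11,j)·0.50^j·0.50^{11−j}.
= 0.000488 + 0.005371 + 0.026855 + 0.080566 + 0.161133 + 0.225586 = 0.5000.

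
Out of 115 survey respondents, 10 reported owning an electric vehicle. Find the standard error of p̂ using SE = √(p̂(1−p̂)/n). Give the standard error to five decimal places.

SE = 0.02628

With x = 10 successes in n = 115, p̂ = 0.08696.
p̂(1−p̂) = 0.079398.
SE = √(0.079398/115) = √0.000690417 = 0.02628.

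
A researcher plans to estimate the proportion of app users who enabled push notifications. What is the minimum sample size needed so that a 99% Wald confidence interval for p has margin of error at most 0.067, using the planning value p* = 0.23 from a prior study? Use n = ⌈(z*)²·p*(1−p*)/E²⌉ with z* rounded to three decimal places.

For 99% confidence, z* = 2.576.
p*(1−p*) = 0.1771.
Required n before rounding: 6.635776 × 0.1771 / 0.067² = 261.795.
Rounding up, n = 262.

n = 262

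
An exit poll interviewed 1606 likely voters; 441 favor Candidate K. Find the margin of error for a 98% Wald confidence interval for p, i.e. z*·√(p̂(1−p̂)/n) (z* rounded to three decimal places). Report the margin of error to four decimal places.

Sample proportion p̂ = 441/1606 = 0.27460.
Standard error of p̂: √(0.199193/1606) = √0.000124030 = 0.011137.
z* = 2.326 at the 98% level.
Margin of error = z*·SE = 2.326 × 0.011137 = 0.0259.

ME = 0.0259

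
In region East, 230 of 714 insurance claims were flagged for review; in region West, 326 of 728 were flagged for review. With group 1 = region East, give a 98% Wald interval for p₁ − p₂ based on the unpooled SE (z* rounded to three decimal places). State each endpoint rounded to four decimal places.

p̂₁ = 230/714 = 0.32213, p̂₂ = 326/728 = 0.44780; p̂₁ − p̂₂ = -0.12567.
SE = √(0.000305829 + 0.000339664) = √0.000645493 = 0.025407.
For 98% confidence, z* = 2.326. Margin = 2.326·0.025407 = 0.05910.
Interval: -0.12567 ± 0.05910 → (-0.1848, -0.0666).

(-0.1848, -0.0666)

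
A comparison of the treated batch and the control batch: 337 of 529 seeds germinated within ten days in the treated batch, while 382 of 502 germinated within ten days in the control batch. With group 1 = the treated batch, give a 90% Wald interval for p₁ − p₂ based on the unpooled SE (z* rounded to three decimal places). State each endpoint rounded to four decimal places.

(-0.1704, -0.0774)

p̂₁ = 337/529 = 0.63705, p̂₂ = 382/502 = 0.76096; p̂₁ − p̂₂ = -0.12391.
SE = √(0.000437083 + 0.000362354) = √0.000799437 = 0.028274.
For 90% confidence, z* = 1.645. Margin of error = 0.04651.
CI: -0.12391 ± 0.04651 = (-0.1704, -0.0774).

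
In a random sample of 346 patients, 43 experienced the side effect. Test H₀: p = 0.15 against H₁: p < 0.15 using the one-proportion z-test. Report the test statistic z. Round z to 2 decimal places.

z = -1.34

Sample proportion p̂ = 43/346 = 0.12428.
Under H₀, SE = √(p₀(1−p₀)/n) = √(0.15·0.85/346) = √0.000368497 = 0.019196.
z = (0.12428 − 0.15)/0.019196 = -0.02572/0.019196 = -1.34.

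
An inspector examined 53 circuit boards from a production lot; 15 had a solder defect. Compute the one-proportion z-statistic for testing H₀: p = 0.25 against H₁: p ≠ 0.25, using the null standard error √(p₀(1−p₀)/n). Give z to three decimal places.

z = 0.555

Sample proportion p̂ = 15/53 = 0.28302.
Null standard error: √(0.25·0.75/53) = √0.003537736 = 0.059479.
z = (0.28302 − 0.25)/0.059479 = 0.03302/0.059479 = 0.555.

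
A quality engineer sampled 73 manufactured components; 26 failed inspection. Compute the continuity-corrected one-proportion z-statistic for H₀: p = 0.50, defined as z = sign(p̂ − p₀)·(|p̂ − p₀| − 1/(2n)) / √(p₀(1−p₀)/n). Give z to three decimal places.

Sample proportion p̂ = 26/73 = 0.35616. p̂ − p₀ = -0.143836.
Continuity correction 1/(2n) = 1/146 = 0.006849.
Corrected numerator: |-0.143836| − 0.006849 = 0.136987.
Under H₀, SE = √(p₀(1−p₀)/n) = √(0.50·0.50/73) = √0.003424658 = 0.058521.
z = (−)0.136987/0.058521 = -2.341.

z = -2.341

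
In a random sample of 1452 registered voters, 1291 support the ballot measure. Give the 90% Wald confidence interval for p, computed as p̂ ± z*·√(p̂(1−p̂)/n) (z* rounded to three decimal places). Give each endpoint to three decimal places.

p̂ = 1291/1452 = 0.88912.
SE = √(p̂(1−p̂)/n) = √(0.098587/1452) = 0.008240.
z* = 1.645 at the 90% level.
Margin = 1.645·0.008240 = 0.01355.
Interval: 0.88912 ± 0.01355 → (0.876, 0.903).

(0.876, 0.903)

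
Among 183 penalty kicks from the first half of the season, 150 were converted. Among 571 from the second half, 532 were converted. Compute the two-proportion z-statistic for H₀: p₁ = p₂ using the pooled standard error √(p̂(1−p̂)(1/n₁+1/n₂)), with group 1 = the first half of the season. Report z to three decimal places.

z = -4.487

Sample proportions: p̂₁ = 150/183 = 0.81967 and p̂₂ = 532/571 = 0.93170.
Pooled p̂ = (150+532)/(183+571) = 682/754 = 0.90451.
Pooled SE = √[0.0863722·0.00721579] ≈ 0.024965.
z = (p̂₁ − p̂₂)/SE = (0.81967 − 0.93170)/0.024965 = -0.11203/0.024965 = -4.487.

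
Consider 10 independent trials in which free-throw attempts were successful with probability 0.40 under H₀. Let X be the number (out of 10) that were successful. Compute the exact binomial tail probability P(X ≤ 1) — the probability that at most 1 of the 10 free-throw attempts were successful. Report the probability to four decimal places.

P = 0.0464

X is binomial with n = 10 and p = 0.40.
P(X ≤ 1) = C(10,0)·0.40^0·0.60^10 + C(10,1)·0.40^1·0.60^9.
= 0.006047 + 0.040311 = 0.0464.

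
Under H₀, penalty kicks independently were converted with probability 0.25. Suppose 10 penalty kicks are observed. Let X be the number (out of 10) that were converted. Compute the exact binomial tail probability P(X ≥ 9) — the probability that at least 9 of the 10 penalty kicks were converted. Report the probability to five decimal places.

P = 0.00003

X ~ Binomial(n=10, p=0.25).
P(X ≥ 9) = C(10,9)·0.25^9·0.75^1 + C(10,10)·0.25^10·0.75^0.
= 0.000029 + 0.000001 = 0.00003.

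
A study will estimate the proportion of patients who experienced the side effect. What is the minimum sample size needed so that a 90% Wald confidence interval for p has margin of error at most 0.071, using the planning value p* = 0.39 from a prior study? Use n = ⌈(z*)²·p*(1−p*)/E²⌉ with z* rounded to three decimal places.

n = 128

The 90% critical value is z* = 1.645.
p*(1−p*) = 0.2379.
Required n before rounding: 2.706025 × 0.2379 / 0.071² = 127.705.
Rounding up, n = 128.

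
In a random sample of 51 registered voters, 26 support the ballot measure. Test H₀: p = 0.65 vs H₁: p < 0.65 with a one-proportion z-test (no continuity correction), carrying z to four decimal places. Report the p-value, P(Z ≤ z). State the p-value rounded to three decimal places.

p-value = 0.018

The sample proportion is 26/51 = 0.50980.
SE₀ = √(0.65·0.35/51) = 0.066789.
Test statistic (full precision, shown to 4 dp): z = (26/51 − 0.65)/SE₀ ≈ -2.0991.
From the standard normal, P(Z ≤ z) = 0.018.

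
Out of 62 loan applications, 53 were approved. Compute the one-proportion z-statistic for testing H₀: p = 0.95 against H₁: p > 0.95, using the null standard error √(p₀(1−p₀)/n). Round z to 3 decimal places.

With x = 53 successes in n = 62, p̂ = 0.85484.
Null standard error: √(0.95·0.05/62) = √0.000766129 = 0.027679.
z = (0.85484 − 0.95)/0.027679 = -0.09516/0.027679 = -3.438.

z = -3.438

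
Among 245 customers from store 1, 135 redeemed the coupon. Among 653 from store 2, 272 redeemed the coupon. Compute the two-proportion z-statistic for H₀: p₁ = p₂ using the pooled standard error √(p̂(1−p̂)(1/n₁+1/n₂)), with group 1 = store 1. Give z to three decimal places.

p̂₁ = 135/245 = 0.55102, p̂₂ = 272/653 = 0.41654.
Pooled p̂ = (135+272)/(245+653) = 407/898 = 0.45323.
Pooled SE = √[0.2478125·0.00561303] ≈ 0.037296.
z = (p̂₁ − p̂₂)/SE = (0.55102 − 0.41654)/0.037296 = 0.13448/0.037296 = 3.606.

z = 3.606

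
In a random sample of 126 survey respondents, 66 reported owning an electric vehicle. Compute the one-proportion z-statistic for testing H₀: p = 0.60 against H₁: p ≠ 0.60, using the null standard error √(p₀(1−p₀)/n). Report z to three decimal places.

With x = 66 successes in n = 126, p̂ = 0.52381.
Under H₀, SE = √(p₀(1−p₀)/n) = √(0.60·0.40/126) = √0.001904762 = 0.043644.
z = (p̂ − p₀)/SE = (0.52381 − 0.60)/0.043644 = -1.746.

z = -1.746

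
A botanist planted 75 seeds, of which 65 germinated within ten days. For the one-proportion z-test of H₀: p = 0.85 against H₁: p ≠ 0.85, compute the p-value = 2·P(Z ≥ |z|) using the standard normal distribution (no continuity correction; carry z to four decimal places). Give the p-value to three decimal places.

The sample proportion is 65/75 = 0.86667.
SE₀ = √(0.85·0.15/75) = 0.041231.
Test statistic (full precision, shown to 4 dp): z = (65/75 − 0.85)/SE₀ ≈ 0.4042.
p-value = 2·P(Z ≥ |z|) with z = 0.4042 → 0.686.

p-value = 0.686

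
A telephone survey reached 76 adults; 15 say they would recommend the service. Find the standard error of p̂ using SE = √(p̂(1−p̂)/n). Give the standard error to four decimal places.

Sample proportion p̂ = 15/76 = 0.19737.
p̂(1−p̂) = 0.158415.
Dividing by n and taking the root: √0.002084408 = 0.0457.

SE = 0.0457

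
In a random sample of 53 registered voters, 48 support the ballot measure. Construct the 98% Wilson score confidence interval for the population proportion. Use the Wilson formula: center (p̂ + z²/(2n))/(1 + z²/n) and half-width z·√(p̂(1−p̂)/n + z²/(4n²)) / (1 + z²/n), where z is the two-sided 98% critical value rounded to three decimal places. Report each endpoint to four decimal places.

p̂ = 48/53 = 0.90566; z = 2.326, so z² = 5.410276.
Denominator 1 + z²/n = 1 + 5.410276/53 = 1.102081.
Adjusted center: (0.90566 + z²/(2n))/1.102081 = 0.86809.
Radicand: p̂(1−p̂)/n + z²/(4n²) = 0.001612069 + 0.000481513 = 0.002093582.
Half-width = 2.326·√0.002093582/1.102081 = 0.09657.
Interval: 0.86809 ± 0.09657 → (0.7715, 0.9647).

(0.7715, 0.9647)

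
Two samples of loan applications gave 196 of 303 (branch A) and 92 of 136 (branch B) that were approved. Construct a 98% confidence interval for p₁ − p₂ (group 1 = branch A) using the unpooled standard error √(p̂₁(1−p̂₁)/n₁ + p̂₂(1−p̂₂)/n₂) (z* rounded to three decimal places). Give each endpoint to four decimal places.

(-0.1427, 0.0835)

p̂₁ = 196/303 = 0.64686, p̂₂ = 92/136 = 0.67647; p̂₁ − p̂₂ = -0.02961.
SE = √(0.000753897 + 0.001609251) = √0.002363148 = 0.048612.
For 98% confidence, z* = 2.326. Margin = 2.326·0.048612 = 0.11307.
Interval: -0.02961 ± 0.11307 → (-0.1427, 0.0835).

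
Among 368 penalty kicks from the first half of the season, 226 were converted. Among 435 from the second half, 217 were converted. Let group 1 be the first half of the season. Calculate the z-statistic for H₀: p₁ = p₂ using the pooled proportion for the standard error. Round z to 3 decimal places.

z = 3.273

p̂₁ = 226/368 = 0.61413, p̂₂ = 217/435 = 0.49885.
Pooling: p̂ = 443/803 = 0.55168.
SE = √[p̂(1−p̂)(1/n₁+1/n₂)] = √[0.55168·0.44832·(1/368+1/435)] ≈ 0.035223.
z = (p̂₁ − p̂₂)/SE = (0.61413 − 0.49885)/0.035223 = 0.11528/0.035223 = 3.273.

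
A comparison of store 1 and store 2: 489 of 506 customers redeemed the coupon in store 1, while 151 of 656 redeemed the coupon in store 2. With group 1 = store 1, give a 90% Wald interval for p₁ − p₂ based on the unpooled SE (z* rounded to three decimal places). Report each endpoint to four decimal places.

p̂₁ = 0.96640, p̂₂ = 0.23018, so the observed difference is 0.73622.
Unpooled SE = √(p̂₁(1−p̂₁)/n₁ + p̂₂(1−p̂₂)/n₂) = √(0.000064166 + 0.000270120) = 0.018283.
For 90% confidence, z* = 1.645. Margin = 1.645·0.018283 = 0.03008.
CI: 0.73622 ± 0.03008 = (0.7061, 0.7663).

(0.7061, 0.7663)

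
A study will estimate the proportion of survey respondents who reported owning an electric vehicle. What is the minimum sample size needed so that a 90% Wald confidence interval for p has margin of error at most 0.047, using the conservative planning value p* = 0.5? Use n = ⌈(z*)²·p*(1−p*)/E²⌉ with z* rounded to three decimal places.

n = 307

The 90% critical value is z* = 1.645.
p*(1−p*) = 0.50·0.50 = 0.2500.
(z*)²·p*(1−p*)/E² = 2.706025·0.2500/0.002209 = 306.250.
⌈306.250⌉ = 307.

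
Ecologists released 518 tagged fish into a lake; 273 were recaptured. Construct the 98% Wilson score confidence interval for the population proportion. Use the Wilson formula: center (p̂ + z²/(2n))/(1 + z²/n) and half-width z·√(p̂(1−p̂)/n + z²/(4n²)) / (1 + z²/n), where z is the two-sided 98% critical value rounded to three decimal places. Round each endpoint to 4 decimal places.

Here p̂ = 273/518 = 0.52703 and z = 2.326 (z² = 5.410276).
Denominator 1 + z²/n = 1 + 5.410276/518 = 1.010445.
Center = (0.52703 + 0.005222)/1.010445 = 0.52675.
Radicand: p̂(1−p̂)/n + z²/(4n²) = 0.000481215 + 0.000005041 = 0.000486256.
Half-width = 2.326·√0.000486256/1.010445 = 0.05076.
Interval: 0.52675 ± 0.05076 → (0.4760, 0.5775).

(0.4760, 0.5775)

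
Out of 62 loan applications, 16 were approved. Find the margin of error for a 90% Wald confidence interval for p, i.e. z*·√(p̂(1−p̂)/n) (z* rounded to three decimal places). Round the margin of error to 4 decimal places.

ME = 0.0914

The sample proportion is 16/62 = 0.25806.
SE = √(p̂(1−p̂)/n) = √(0.191467/62) = 0.055571.
For 90% confidence, z* = 1.645.
ME = 1.645·0.055571 = 0.0914.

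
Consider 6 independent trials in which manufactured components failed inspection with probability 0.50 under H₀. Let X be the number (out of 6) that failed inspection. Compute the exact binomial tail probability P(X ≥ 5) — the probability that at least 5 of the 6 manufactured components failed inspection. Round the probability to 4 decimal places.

X is binomial with n = 6 and p = 0.50.
P(X ≥ 5) = C(6,5)·0.50^5·0.50^1 + C(6,6)·0.50^6·0.50^0.
= 0.093750 + 0.015625 = 0.1094.

P = 0.1094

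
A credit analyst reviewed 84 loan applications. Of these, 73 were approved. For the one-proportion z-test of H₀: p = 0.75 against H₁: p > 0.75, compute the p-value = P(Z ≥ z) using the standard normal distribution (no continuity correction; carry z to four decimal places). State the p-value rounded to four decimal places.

Sample proportion p̂ = 73/84 = 0.86905.
Null standard error: √(0.75·0.25/84) = √0.002232143 = 0.047246.
Test statistic (full precision, shown to 4 dp): z = (73/84 − 0.75)/SE₀ ≈ 2.5198.
From the standard normal, P(Z ≥ z) = 0.0059.

p-value = 0.0059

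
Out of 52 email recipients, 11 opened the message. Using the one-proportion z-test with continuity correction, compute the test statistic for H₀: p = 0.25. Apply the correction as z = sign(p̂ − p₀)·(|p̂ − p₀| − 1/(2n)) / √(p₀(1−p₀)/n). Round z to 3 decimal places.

The sample proportion is 11/52 = 0.21154. p̂ − p₀ = -0.038462.
1/(2n) = 0.009615.
Corrected numerator: |-0.038462| − 0.009615 = 0.028847.
Under H₀, SE = √(p₀(1−p₀)/n) = √(0.25·0.75/52) = √0.003605769 = 0.060048.
z = (−)0.028847/0.060048 = -0.480.

z = -0.480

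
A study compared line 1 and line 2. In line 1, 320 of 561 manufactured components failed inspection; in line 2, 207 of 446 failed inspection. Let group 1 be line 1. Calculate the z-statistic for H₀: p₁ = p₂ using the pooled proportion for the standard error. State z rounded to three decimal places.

z = 3.354

p̂₁ = 320/561 = 0.57041, p̂₂ = 207/446 = 0.46413.
Pooling: p̂ = 527/1007 = 0.52334.
Pooled SE = √[0.2494554·0.00402468] ≈ 0.031686.
z = 0.10628/0.031686 = 3.354.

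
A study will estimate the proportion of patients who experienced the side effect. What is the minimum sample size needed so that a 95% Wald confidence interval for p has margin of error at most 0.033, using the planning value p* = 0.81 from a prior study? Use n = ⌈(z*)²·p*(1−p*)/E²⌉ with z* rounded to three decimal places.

n = 543

The 95% critical value is z* = 1.960.
p*(1−p*) = 0.81·0.19 = 0.1539.
Required n before rounding: 3.841600 × 0.1539 / 0.033² = 542.904.
Rounding up, n = 543.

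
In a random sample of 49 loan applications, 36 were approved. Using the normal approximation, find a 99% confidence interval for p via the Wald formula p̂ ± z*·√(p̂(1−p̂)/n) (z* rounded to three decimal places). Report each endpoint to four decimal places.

(0.5722, 0.8972)

The sample proportion is 36/49 = 0.73469.
Standard error of p̂: √(0.194919/49) = √0.003977934 = 0.063071.
For 99% confidence, z* = 2.576.
Margin = 2.576·0.063071 = 0.16247.
CI: 0.73469 ± 0.16247 = (0.5722, 0.8972).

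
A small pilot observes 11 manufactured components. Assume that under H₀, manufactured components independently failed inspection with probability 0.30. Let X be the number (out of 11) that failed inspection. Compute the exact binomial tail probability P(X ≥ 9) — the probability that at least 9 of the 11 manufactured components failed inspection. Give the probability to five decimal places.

X is binomial with n = 11 and p = 0.30.
P(X ≥ 9) = C(11,9)·0.30^9·0.70^2 + C(11,10)·0.30^10·0.70^1 + C(11,11)·0.30^11·0.70^0.
= 0.000530 + 0.000045 + 0.000002 = 0.00058.

P = 0.00058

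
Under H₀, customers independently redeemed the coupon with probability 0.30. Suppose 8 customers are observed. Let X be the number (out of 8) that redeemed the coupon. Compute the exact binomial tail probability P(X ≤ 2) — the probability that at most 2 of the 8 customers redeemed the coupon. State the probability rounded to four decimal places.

X ~ Binomial(n=8, p=0.30).
P(X ≤ 2) = C(8,0)·0.30^0·0.70^8 + C(8,1)·0.30^1·0.70^7 + C(8,2)·0.30^2·0.70^6.
= 0.057648 + 0.197650 + 0.296475 = 0.5518.

P = 0.5518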